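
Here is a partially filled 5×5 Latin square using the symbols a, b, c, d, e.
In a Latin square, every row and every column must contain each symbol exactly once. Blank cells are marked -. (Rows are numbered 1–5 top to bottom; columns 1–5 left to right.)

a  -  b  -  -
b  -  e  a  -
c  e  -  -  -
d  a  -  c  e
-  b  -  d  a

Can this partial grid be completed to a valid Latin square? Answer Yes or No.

Row 4, column 3: row 4 together with column 3 already contain {a, b, c, d, e} — every symbol — so nothing can go there. The grid has no valid completion.

No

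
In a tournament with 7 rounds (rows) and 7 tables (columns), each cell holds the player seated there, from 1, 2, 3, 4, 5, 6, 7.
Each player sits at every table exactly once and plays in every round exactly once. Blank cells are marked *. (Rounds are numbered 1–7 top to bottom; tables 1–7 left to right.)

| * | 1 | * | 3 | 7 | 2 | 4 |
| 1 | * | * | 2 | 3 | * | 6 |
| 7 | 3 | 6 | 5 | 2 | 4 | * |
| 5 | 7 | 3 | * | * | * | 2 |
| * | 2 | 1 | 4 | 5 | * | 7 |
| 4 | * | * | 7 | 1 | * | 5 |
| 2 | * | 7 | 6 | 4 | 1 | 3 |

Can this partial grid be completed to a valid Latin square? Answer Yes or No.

Round 1, table 1: round 1 has {1, 2, 3, 4, 7} and table 1 has {1, 2, 4, 5, 7}, so it must be 6.
Round 1, table 3: round 1 has {1, 2, 3, 4, 6, 7} and table 3 has {1, 3, 6, 7}, so it must be 5.
Round 2, table 3: round 2 has {1, 2, 3, 6} and table 3 has {1, 3, 5, 6, 7}, so it must be 4.
Round 2, table 2: round 2 has {1, 2, 3, 4, 6} and table 2 has {1, 2, 3, 7}, so it must be 5.
Now round 7, table 2: round 7 together with table 2 already contain {1, 2, 3, 4, 5, 6, 7} — every symbol — so nothing can go there. The grid has no valid completion.

No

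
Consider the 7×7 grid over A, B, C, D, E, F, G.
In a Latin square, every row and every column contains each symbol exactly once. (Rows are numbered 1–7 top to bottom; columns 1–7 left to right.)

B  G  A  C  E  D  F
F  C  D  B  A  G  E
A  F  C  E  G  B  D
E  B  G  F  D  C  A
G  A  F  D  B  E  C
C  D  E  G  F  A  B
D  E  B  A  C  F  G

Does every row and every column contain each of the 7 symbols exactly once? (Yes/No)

Yes

Each row is a permutation of the 7 symbols, and so is each column.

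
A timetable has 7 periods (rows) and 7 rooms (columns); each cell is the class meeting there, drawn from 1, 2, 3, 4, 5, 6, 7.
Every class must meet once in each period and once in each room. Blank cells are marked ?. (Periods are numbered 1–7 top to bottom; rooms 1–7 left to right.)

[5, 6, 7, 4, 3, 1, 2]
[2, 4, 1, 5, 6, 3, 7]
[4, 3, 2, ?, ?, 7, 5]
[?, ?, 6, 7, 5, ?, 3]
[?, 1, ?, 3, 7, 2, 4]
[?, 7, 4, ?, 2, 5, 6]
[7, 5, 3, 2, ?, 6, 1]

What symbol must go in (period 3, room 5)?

Period 3 already has {2, 3, 4, 5, 7} and room 5 already has {2, 3, 5, 6, 7}, so period 3, room 5 must be 1.

1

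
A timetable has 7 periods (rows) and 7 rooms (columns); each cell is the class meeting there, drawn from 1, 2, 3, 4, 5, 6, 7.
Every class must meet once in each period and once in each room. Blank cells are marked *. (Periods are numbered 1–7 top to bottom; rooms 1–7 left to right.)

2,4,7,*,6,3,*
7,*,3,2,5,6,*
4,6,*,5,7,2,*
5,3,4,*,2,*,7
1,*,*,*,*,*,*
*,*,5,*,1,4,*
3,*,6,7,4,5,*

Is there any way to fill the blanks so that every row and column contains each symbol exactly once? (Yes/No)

No period or room among the givens repeats a symbol, and propagating forced cells runs into no contradiction.
One valid completion exists (for instance, 2 4 7 1 6 3 5 / 7 1 3 2 5 6 4 / 4 6 1 5 7 2 3 / 5 3 4 6 2 1 7 / 1 5 2 4 3 7 6 / 6 7 5 3 1 4 2 / 3 2 6 7 4 5 1).

Yes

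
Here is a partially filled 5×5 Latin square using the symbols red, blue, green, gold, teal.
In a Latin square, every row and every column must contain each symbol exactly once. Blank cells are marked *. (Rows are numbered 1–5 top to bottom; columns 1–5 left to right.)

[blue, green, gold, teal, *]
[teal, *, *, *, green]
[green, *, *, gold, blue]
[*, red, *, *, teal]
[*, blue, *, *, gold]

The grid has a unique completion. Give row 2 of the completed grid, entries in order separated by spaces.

teal gold blue red green

Row 2, column 2: row 2 has {green, teal} and column 2 has {red, blue, green}, leaving only gold.
Row 1, column 5: row 1 has {blue, green, gold, teal} and column 5 has {blue, green, gold, teal}, leaving only red.
Row 3, column 2: row 3 has {blue, green, gold} and column 2 has {red, blue, green, gold}, leaving only teal.
Row 3, column 3: row 3 has {blue, green, gold, teal} and column 3 has {gold}, leaving only red.
Row 2, column 3: row 2 has {green, gold, teal} and column 3 has {red, gold}, leaving only blue.
Row 2, column 4: row 2 has {blue, green, gold, teal} and column 4 has {gold, teal}, leaving only red.
So row 2 reads: teal gold blue red green.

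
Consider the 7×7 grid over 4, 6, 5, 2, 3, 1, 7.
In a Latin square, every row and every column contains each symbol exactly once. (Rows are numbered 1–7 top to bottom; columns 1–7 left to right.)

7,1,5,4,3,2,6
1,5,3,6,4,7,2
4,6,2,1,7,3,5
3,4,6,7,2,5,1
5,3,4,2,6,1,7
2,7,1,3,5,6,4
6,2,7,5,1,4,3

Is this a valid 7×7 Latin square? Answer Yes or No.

Yes

Each row is a permutation of the 7 symbols, and so is each column.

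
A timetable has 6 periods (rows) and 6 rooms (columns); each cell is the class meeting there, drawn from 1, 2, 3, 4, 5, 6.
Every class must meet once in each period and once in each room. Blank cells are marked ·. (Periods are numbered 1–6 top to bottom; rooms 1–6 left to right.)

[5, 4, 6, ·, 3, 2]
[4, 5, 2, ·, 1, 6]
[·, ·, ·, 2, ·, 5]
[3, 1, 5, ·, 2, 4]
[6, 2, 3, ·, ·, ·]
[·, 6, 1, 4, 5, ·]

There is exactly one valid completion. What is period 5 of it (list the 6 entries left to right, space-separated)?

Period 5, room 5: period 5 has {2, 3, 6} and room 5 has {1, 2, 3, 5}, leaving only 4.
Period 5, room 6: period 5 has {2, 3, 4, 6} and room 6 has {2, 4, 5, 6}, leaving only 1.
Period 5, room 4: period 5 has {1, 2, 3, 4, 6} and room 4 has {2, 4}, leaving only 5.
So period 5 reads: 6 2 3 5 4 1.

6 2 3 5 4 1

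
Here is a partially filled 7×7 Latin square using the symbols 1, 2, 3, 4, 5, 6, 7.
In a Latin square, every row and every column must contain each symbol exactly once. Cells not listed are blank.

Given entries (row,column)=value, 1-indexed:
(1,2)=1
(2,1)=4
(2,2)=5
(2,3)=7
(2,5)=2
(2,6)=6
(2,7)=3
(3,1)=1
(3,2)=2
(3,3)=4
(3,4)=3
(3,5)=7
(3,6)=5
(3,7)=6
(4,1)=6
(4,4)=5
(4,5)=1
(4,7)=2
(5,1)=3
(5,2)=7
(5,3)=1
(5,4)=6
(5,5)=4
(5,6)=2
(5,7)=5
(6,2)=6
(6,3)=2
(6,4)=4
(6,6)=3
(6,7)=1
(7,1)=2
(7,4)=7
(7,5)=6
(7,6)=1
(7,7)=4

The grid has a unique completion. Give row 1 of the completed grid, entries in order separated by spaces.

5 1 6 2 3 4 7

Row 1, column 4: row 1 has {1} and column 4 has {3, 4, 5, 6, 7}, leaving only 2.
Row 1, column 7: row 1 has {1, 2} and column 7 has {1, 2, 3, 4, 5, 6}, leaving only 7.
Row 1, column 1: row 1 has {1, 2, 7} and column 1 has {1, 2, 3, 4, 6}, leaving only 5.
Row 1, column 5: row 1 has {1, 2, 5, 7} and column 5 has {1, 2, 4, 6, 7}, leaving only 3.
Row 1, column 3: row 1 has {1, 2, 3, 5, 7} and column 3 has {1, 2, 4, 7}, leaving only 6.
Row 1, column 6: row 1 has {1, 2, 3, 5, 6, 7} and column 6 has {1, 2, 3, 5, 6}, leaving only 4.
So row 1 reads: 5 1 6 2 3 4 7.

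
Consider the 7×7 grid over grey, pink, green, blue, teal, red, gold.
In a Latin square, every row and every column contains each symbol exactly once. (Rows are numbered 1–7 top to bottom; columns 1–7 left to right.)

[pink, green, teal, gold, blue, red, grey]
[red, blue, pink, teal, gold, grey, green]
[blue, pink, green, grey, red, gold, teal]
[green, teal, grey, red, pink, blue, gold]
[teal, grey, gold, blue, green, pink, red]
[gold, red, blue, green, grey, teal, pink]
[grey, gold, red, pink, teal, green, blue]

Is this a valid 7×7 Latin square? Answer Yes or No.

Yes

Each row is a permutation of the 7 symbols, and so is each column.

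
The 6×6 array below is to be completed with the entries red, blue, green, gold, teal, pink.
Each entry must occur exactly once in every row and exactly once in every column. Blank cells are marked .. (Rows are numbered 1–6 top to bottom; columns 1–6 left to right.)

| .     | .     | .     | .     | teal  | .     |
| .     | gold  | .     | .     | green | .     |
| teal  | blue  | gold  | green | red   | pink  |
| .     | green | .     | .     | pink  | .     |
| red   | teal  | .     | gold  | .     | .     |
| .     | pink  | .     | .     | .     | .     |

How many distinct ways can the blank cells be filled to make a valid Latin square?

Row 1, column 1: eliminating its row and column leaves {blue, green, gold, pink}.
Row 1, column 2: eliminating its row and column leaves {red}.
Row 1, column 3: eliminating its row and column leaves {red, blue, green, pink}.
Row 1, column 4: eliminating its row and column leaves {red, blue, pink}.
Row 1, column 6: eliminating its row and column leaves {red, blue, green, gold}.
Row 2, column 1: eliminating its row and column leaves {blue, pink}.
Row 2, column 3: eliminating its row and column leaves {red, blue, teal, pink}.
Row 2, column 4: eliminating its row and column leaves {red, blue, teal, pink}.
Row 2, column 6: eliminating its row and column leaves {red, blue, teal}.
Row 4, column 1: eliminating its row and column leaves {blue, gold}.
Row 4, column 3: eliminating its row and column leaves {red, blue, teal}.
Row 4, column 4: eliminating its row and column leaves {red, blue, teal}.
Row 4, column 6: eliminating its row and column leaves {red, blue, gold, teal}.
Row 5, column 3: eliminating its row and column leaves {blue, green, pink}.
Row 5, column 5: eliminating its row and column leaves {blue}.
Row 5, column 6: eliminating its row and column leaves {blue, green}.
Row 6, column 1: eliminating its row and column leaves {blue, green, gold}.
Row 6, column 3: eliminating its row and column leaves {red, blue, green, teal}.
Row 6, column 4: eliminating its row and column leaves {red, blue, teal}.
Row 6, column 5: eliminating its row and column leaves {blue, gold}.
Row 6, column 6: eliminating its row and column leaves {red, blue, green, gold, teal}.
Enumerating the assignments across these blanks that avoid any row or column repeat gives 24 completions.

24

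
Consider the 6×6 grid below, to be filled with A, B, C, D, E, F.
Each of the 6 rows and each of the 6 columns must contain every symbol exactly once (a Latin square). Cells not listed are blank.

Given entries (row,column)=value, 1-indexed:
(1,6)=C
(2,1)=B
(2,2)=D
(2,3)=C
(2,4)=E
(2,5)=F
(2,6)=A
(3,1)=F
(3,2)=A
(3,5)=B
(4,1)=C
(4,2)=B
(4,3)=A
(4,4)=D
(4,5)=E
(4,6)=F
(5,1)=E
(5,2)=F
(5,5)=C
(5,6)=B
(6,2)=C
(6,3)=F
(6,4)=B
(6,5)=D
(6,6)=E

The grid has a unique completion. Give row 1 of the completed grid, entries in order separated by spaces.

Row 1, column 2: row 1 has {C} and column 2 has {A, B, C, D, F}, leaving only E.
Row 1, column 5: row 1 has {C, E} and column 5 has {B, C, D, E, F}, leaving only A.
Row 1, column 1: row 1 has {A, C, E} and column 1 has {B, C, E, F}, leaving only D.
Row 1, column 3: row 1 has {A, C, D, E} and column 3 has {A, C, F}, leaving only B.
Row 1, column 4: row 1 has {A, B, C, D, E} and column 4 has {B, D, E}, leaving only F.
So row 1 reads: D E B F A C.

D E B F A C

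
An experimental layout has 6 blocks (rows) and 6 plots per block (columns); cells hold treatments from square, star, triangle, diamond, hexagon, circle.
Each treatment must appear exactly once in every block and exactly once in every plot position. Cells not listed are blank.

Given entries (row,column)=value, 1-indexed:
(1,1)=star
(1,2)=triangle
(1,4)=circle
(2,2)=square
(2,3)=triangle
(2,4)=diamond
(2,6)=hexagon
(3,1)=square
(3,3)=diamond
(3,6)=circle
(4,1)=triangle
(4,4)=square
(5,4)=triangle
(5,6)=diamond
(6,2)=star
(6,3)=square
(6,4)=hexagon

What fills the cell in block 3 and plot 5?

triangle

Block 1, plot 3: block 1 has {star, triangle, circle} and plot 3 has {square, triangle, diamond}, leaving only hexagon.
Block 1, plot 6: block 1 has {star, triangle, hexagon, circle} and plot 6 has {diamond, hexagon, circle}, leaving only square.
Block 1, plot 5: block 1 has {square, star, triangle, hexagon, circle} and plot 5 has {}, leaving only diamond.
Block 2, plot 1: block 2 has {square, triangle, diamond, hexagon} and plot 1 has {square, star, triangle}, leaving only circle.
Block 2, plot 5: block 2 has {square, triangle, diamond, hexagon, circle} and plot 5 has {diamond}, leaving only star.
Block 3, plot 2: block 3 has {square, diamond, circle} and plot 2 has {square, star, triangle}, leaving only hexagon.
Block 3 already has {square, diamond, hexagon, circle} and plot 5 already has {star, diamond}, so block 3, plot 5 must be triangle.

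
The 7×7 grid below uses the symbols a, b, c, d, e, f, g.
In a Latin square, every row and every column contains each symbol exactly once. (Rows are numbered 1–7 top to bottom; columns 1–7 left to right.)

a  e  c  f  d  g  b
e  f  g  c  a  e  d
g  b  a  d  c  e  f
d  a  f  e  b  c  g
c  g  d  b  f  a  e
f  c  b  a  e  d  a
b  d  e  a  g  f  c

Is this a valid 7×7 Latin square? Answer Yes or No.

Row 6 contains a twice (at columns 4 and 7); row 2 is also not a permutation.

No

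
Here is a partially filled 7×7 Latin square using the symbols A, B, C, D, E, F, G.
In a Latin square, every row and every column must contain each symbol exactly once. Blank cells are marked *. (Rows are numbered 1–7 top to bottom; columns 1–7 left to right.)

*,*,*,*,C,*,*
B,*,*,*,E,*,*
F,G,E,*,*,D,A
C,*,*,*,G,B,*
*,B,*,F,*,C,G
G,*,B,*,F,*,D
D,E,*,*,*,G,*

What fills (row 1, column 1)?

A

Row 3, column 5: row 3 has {A, D, E, F, G} and column 5 has {C, E, F, G}, leaving only B.
Row 3, column 4: row 3 has {A, B, D, E, F, G} and column 4 has {F}, leaving only C.
Row 7, column 5: row 7 has {D, E, G} and column 5 has {B, C, E, F, G}, leaving only A.
Row 5, column 5: row 5 has {B, C, F, G} and column 5 has {A, B, C, E, F, G}, leaving only D.
Row 5, column 3: row 5 has {B, C, D, F, G} and column 3 has {B, E}, leaving only A.
Row 5, column 1: row 5 has {A, B, C, D, F, G} and column 1 has {B, C, D, F, G}, leaving only E.
Row 1 already has {C} and column 1 already has {B, C, D, E, F, G}, so row 1, column 1 must be A.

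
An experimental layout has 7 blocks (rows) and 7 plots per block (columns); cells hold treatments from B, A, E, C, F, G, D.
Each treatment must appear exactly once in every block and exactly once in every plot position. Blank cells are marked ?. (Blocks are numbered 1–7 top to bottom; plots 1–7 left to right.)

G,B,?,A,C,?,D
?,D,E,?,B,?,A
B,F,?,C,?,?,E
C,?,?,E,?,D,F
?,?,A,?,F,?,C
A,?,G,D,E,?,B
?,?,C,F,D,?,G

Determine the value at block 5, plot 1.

Block 1, plot 3: block 1 has {B, A, C, G, D} and plot 3 has {A, E, C, G}, leaving only F.
Block 1, plot 6: block 1 has {B, A, C, F, G, D} and plot 6 has {D}, leaving only E.
Block 2, plot 1: block 2 has {B, A, E, D} and plot 1 has {B, A, C, G}, leaving only F.
Block 2, plot 4: block 2 has {B, A, E, F, D} and plot 4 has {A, E, C, F, D}, leaving only G.
Block 2, plot 6: block 2 has {B, A, E, F, G, D} and plot 6 has {E, D}, leaving only C.
Block 3, plot 3: block 3 has {B, E, C, F} and plot 3 has {A, E, C, F, G}, leaving only D.
Block 4, plot 3: block 4 has {E, C, F, D} and plot 3 has {A, E, C, F, G, D}, leaving only B.
Block 5, plot 4: block 5 has {A, C, F} and plot 4 has {A, E, C, F, G, D}, leaving only B.
Block 5, plot 6: block 5 has {B, A, C, F} and plot 6 has {E, C, D}, leaving only G.
Block 3, plot 6: block 3 has {B, E, C, F, D} and plot 6 has {E, C, G, D}, leaving only A.
Block 3, plot 5: block 3 has {B, A, E, C, F, D} and plot 5 has {B, E, C, F, D}, leaving only G.
Block 4, plot 5: block 4 has {B, E, C, F, D} and plot 5 has {B, E, C, F, G, D}, leaving only A.
Block 4, plot 2: block 4 has {B, A, E, C, F, D} and plot 2 has {B, F, D}, leaving only G.
Block 5, plot 2: block 5 has {B, A, C, F, G} and plot 2 has {B, F, G, D}, leaving only E.
Block 5 already has {B, A, E, C, F, G} and plot 1 already has {B, A, C, F, G}, so block 5, plot 1 must be D.

D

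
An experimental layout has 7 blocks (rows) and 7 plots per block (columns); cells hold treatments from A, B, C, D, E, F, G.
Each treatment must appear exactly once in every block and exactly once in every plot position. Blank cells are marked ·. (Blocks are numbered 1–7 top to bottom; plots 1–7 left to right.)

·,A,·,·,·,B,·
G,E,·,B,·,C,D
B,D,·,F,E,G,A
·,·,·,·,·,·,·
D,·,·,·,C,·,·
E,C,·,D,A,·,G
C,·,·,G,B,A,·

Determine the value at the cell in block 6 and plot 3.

Block 1, plot 1: block 1 has {A, B} and plot 1 has {B, C, D, E, G}, leaving only F.
Block 2, plot 5: block 2 has {B, C, D, E, G} and plot 5 has {A, B, C, E}, leaving only F.
Block 2, plot 3: block 2 has {B, C, D, E, F, G} and plot 3 has {}, leaving only A.
Block 3, plot 3: block 3 has {A, B, D, E, F, G} and plot 3 has {A}, leaving only C.
Block 4, plot 1: block 4 has {} and plot 1 has {B, C, D, E, F, G}, leaving only A.
Block 6, plot 6: block 6 has {A, C, D, E, G} and plot 6 has {A, B, C, G}, leaving only F.
Block 6 already has {A, C, D, E, F, G} and plot 3 already has {A, C}, so block 6, plot 3 must be B.

B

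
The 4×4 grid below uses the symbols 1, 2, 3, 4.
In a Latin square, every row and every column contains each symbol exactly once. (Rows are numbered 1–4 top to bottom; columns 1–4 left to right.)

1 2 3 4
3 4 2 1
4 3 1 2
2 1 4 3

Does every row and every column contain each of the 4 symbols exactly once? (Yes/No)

Each row is a permutation of the 4 symbols, and so is each column.

Yes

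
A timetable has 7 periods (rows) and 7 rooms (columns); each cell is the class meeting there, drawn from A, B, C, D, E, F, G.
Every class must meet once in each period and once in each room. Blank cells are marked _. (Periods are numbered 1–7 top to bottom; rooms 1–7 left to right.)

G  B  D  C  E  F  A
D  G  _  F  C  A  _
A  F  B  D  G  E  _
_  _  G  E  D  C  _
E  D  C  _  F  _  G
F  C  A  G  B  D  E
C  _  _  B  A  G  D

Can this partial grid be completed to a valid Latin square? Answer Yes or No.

No period or room among the givens repeats a symbol, and propagating forced cells runs into no contradiction.
One valid completion exists (for instance, G B D C E F A / D G E F C A B / A F B D G E C / B A G E D C F / E D C A F B G / F C A G B D E / C E F B A G D).

Yes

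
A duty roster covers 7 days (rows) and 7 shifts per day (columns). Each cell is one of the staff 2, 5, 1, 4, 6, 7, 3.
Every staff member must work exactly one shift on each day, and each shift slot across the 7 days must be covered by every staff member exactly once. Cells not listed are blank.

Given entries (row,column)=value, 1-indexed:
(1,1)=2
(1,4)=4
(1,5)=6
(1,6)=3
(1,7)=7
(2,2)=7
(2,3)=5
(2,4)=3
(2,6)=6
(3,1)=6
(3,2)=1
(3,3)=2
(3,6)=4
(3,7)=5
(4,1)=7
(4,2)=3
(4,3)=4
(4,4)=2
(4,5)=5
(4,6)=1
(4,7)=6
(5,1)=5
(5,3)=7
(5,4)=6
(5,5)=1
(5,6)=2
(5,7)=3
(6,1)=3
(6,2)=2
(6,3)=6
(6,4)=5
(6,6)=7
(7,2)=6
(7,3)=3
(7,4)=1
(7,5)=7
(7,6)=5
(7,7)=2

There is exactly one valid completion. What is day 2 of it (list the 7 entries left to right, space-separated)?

1 7 5 3 2 6 4

Day 1, shift 2: day 1 has {2, 4, 6, 7, 3} and shift 2 has {2, 1, 6, 7, 3}, leaving only 5.
Day 1, shift 3: day 1 has {2, 5, 4, 6, 7, 3} and shift 3 has {2, 5, 4, 6, 7, 3}, leaving only 1.
Day 3, shift 4: day 3 has {2, 5, 1, 4, 6} and shift 4 has {2, 5, 1, 4, 6, 3}, leaving only 7.
Day 3, shift 5: day 3 has {2, 5, 1, 4, 6, 7} and shift 5 has {5, 1, 6, 7}, leaving only 3.
Day 5, shift 2: day 5 has {2, 5, 1, 6, 7, 3} and shift 2 has {2, 5, 1, 6, 7, 3}, leaving only 4.
Day 6, shift 5: day 6 has {2, 5, 6, 7, 3} and shift 5 has {5, 1, 6, 7, 3}, leaving only 4.
Day 2, shift 5: day 2 has {5, 6, 7, 3} and shift 5 has {5, 1, 4, 6, 7, 3}, leaving only 2.
Day 6, shift 7: day 6 has {2, 5, 4, 6, 7, 3} and shift 7 has {2, 5, 6, 7, 3}, leaving only 1.
Day 2, shift 7: day 2 has {2, 5, 6, 7, 3} and shift 7 has {2, 5, 1, 6, 7, 3}, leaving only 4.
Day 2, shift 1: day 2 has {2, 5, 4, 6, 7, 3} and shift 1 has {2, 5, 6, 7, 3}, leaving only 1.
So day 2 reads: 1 7 5 3 2 6 4.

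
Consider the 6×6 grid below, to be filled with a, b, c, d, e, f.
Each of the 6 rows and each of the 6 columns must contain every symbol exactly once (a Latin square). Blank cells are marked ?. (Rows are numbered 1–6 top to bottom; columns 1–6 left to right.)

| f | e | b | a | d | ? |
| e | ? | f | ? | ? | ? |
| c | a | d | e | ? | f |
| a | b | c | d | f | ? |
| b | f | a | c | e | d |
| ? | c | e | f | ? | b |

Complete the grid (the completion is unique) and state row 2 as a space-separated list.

Row 2, column 2: row 2 has {e, f} and column 2 has {a, b, c, e, f}, leaving only d.
Row 2, column 4: row 2 has {d, e, f} and column 4 has {a, c, d, e, f}, leaving only b.
Row 1, column 6: row 1 has {a, b, d, e, f} and column 6 has {b, d, f}, leaving only c.
Row 2, column 6: row 2 has {b, d, e, f} and column 6 has {b, c, d, f}, leaving only a.
Row 2, column 5: row 2 has {a, b, d, e, f} and column 5 has {d, e, f}, leaving only c.
So row 2 reads: e d f b c a.

e d f b c a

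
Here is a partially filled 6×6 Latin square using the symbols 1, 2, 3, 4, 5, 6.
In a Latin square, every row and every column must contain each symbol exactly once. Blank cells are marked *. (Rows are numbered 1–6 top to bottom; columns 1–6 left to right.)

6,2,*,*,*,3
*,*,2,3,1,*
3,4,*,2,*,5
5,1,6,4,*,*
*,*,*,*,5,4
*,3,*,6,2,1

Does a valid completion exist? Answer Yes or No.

No

Row 1, column 5: row 1 has {2, 3, 6} and column 5 has {1, 2, 5}, so it must be 4.
Row 2, column 1: row 2 has {1, 2, 3} and column 1 has {3, 5, 6}, so it must be 4.
Now row 6, column 1: row 6 together with column 1 already contain {1, 2, 3, 4, 5, 6} — every symbol — so nothing can go there. The grid has no valid completion.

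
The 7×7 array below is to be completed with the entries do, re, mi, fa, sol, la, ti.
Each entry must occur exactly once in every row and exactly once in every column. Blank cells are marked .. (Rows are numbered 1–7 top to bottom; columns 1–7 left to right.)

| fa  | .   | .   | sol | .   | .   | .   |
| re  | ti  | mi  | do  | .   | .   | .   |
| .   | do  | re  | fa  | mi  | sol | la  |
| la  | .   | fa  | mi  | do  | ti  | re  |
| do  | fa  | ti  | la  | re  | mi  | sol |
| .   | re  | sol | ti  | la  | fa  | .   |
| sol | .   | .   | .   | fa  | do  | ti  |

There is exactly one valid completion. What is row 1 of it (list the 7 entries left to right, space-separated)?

Row 1, column 5: row 1 has {fa, sol} and column 5 has {do, re, mi, fa, la}, leaving only ti.
Row 2, column 5: row 2 has {do, re, mi, ti} and column 5 has {do, re, mi, fa, la, ti}, leaving only sol.
Row 2, column 6: row 2 has {do, re, mi, sol, ti} and column 6 has {do, mi, fa, sol, ti}, leaving only la.
Row 1, column 6: row 1 has {fa, sol, ti} and column 6 has {do, mi, fa, sol, la, ti}, leaving only re.
Row 2, column 7: row 2 has {do, re, mi, sol, la, ti} and column 7 has {re, sol, la, ti}, leaving only fa.
Row 3, column 1: row 3 has {do, re, mi, fa, sol, la} and column 1 has {do, re, fa, sol, la}, leaving only ti.
Row 4, column 2: row 4 has {do, re, mi, fa, la, ti} and column 2 has {do, re, fa, ti}, leaving only sol.
Row 6, column 1: row 6 has {re, fa, sol, la, ti} and column 1 has {do, re, fa, sol, la, ti}, leaving only mi.
Row 6, column 7: row 6 has {re, mi, fa, sol, la, ti} and column 7 has {re, fa, sol, la, ti}, leaving only do.
Row 1, column 7: row 1 has {re, fa, sol, ti} and column 7 has {do, re, fa, sol, la, ti}, leaving only mi.
Row 1, column 2: row 1 has {re, mi, fa, sol, ti} and column 2 has {do, re, fa, sol, ti}, leaving only la.
Row 1, column 3: row 1 has {re, mi, fa, sol, la, ti} and column 3 has {re, mi, fa, sol, ti}, leaving only do.
So row 1 reads: fa la do sol ti re mi.

fa la do sol ti re mi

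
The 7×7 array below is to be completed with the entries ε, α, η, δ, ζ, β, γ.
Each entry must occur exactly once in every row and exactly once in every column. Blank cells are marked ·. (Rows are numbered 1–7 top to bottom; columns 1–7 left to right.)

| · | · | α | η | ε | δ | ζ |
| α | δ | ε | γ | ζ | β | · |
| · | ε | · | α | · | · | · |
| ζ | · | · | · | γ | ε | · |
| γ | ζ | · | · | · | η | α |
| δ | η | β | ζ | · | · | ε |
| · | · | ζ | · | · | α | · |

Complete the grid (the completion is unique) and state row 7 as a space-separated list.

Row 1, column 1: row 1 has {ε, α, η, δ, ζ} and column 1 has {α, δ, ζ, γ}, leaving only β.
Row 1, column 2: row 1 has {ε, α, η, δ, ζ, β} and column 2 has {ε, η, δ, ζ}, leaving only γ.
Row 7, column 2: row 7 has {α, ζ} and column 2 has {ε, η, δ, ζ, γ}, leaving only β.
Row 2, column 7: row 2 has {ε, α, δ, ζ, β, γ} and column 7 has {ε, α, ζ}, leaving only η.
Row 3, column 1: row 3 has {ε, α} and column 1 has {α, δ, ζ, β, γ}, leaving only η.
Row 7, column 1: row 7 has {α, ζ, β} and column 1 has {α, η, δ, ζ, β, γ}, leaving only ε.
Row 7, column 4: row 7 has {ε, α, ζ, β} and column 4 has {α, η, ζ, γ}, leaving only δ.
Row 7, column 5: row 7 has {ε, α, δ, ζ, β} and column 5 has {ε, ζ, γ}, leaving only η.
Row 7, column 7: row 7 has {ε, α, η, δ, ζ, β} and column 7 has {ε, α, η, ζ}, leaving only γ.
So row 7 reads: ε β ζ δ η α γ.

ε β ζ δ η α γ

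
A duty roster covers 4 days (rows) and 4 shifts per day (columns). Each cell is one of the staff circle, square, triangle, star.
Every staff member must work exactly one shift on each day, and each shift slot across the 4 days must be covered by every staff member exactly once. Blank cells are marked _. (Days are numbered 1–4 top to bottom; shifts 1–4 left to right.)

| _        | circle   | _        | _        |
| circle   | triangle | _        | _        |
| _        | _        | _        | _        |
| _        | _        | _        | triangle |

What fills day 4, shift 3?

Day 4, shift 3 is narrowed to {circle, square, star}.
If it were square, then day 3, shift 4 would be left with no valid symbol.
If it were star, then day 3, shift 4 would be left with no valid symbol.
So day 4, shift 3 must be circle.

circle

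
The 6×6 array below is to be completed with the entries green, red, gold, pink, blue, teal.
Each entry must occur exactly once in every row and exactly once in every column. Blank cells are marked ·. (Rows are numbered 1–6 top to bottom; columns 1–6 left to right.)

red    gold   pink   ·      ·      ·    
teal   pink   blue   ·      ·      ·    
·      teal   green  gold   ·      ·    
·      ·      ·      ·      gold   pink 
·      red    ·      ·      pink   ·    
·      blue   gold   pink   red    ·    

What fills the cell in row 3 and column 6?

Row 2, column 5: row 2 has {pink, blue, teal} and column 5 has {red, gold, pink}, leaving only green.
Row 2, column 4: row 2 has {green, pink, blue, teal} and column 4 has {gold, pink}, leaving only red.
Row 2, column 6: row 2 has {green, red, pink, blue, teal} and column 6 has {pink}, leaving only gold.
Row 3, column 5: row 3 has {green, gold, teal} and column 5 has {green, red, gold, pink}, leaving only blue.
Row 3 already has {green, gold, blue, teal} and column 6 already has {gold, pink}, so row 3, column 6 must be red.

red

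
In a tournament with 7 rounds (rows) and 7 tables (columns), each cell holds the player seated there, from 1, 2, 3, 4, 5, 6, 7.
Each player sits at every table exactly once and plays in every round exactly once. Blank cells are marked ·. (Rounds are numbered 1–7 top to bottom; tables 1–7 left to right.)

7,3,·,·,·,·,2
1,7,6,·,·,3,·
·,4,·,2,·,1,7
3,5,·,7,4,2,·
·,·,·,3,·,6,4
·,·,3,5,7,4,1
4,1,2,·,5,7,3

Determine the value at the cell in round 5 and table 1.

5

Round 1, table 6: round 1 has {2, 3, 7} and table 6 has {1, 2, 3, 4, 6, 7}, leaving only 5.
Round 2, table 4: round 2 has {1, 3, 6, 7} and table 4 has {2, 3, 5, 7}, leaving only 4.
Round 2, table 5: round 2 has {1, 3, 4, 6, 7} and table 5 has {4, 5, 7}, leaving only 2.
Round 2, table 7: round 2 has {1, 2, 3, 4, 6, 7} and table 7 has {1, 2, 3, 4, 7}, leaving only 5.
Round 3, table 3: round 3 has {1, 2, 4, 7} and table 3 has {2, 3, 6}, leaving only 5.
Round 3, table 1: round 3 has {1, 2, 4, 5, 7} and table 1 has {1, 3, 4, 7}, leaving only 6.
Round 3, table 5: round 3 has {1, 2, 4, 5, 6, 7} and table 5 has {2, 4, 5, 7}, leaving only 3.
Round 4, table 3: round 4 has {2, 3, 4, 5, 7} and table 3 has {2, 3, 5, 6}, leaving only 1.
Round 1, table 3: round 1 has {2, 3, 5, 7} and table 3 has {1, 2, 3, 5, 6}, leaving only 4.
Round 4, table 7: round 4 has {1, 2, 3, 4, 5, 7} and table 7 has {1, 2, 3, 4, 5, 7}, leaving only 6.
Round 5, table 2: round 5 has {3, 4, 6} and table 2 has {1, 3, 4, 5, 7}, leaving only 2.
Round 5 already has {2, 3, 4, 6} and table 1 already has {1, 3, 4, 6, 7}, so round 5, table 1 must be 5.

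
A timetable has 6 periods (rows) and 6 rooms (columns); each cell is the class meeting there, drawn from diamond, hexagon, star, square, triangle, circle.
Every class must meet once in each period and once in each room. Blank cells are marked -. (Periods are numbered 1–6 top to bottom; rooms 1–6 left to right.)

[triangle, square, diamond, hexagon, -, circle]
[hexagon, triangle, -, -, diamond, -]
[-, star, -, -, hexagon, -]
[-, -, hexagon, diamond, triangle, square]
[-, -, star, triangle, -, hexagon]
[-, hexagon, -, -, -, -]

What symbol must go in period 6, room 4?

Period 1, room 5: period 1 has {diamond, hexagon, square, triangle, circle} and room 5 has {diamond, hexagon, triangle}, leaving only star.
Period 2, room 6: period 2 has {diamond, hexagon, triangle} and room 6 has {hexagon, square, circle}, leaving only star.
Period 4, room 2: period 4 has {diamond, hexagon, square, triangle} and room 2 has {hexagon, star, square, triangle}, leaving only circle.
Period 4, room 1: period 4 has {diamond, hexagon, square, triangle, circle} and room 1 has {hexagon, triangle}, leaving only star.
Period 5, room 2: period 5 has {hexagon, star, triangle} and room 2 has {hexagon, star, square, triangle, circle}, leaving only diamond.
Period 6, room 4 is narrowed to {star, square, circle}.
If it were square, then period 3, room 4 would be left with no valid symbol.
If it were circle, then period 3, room 4 would be left with no valid symbol.
So period 6, room 4 must be star.

star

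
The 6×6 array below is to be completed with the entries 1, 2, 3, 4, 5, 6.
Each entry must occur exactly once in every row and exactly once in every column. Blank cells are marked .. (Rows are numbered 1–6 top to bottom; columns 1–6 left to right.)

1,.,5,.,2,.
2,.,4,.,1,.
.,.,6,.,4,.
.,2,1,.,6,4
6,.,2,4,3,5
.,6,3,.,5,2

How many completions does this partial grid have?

Row 1, column 2: eliminating its row and column leaves {3, 4}.
Row 1, column 4: eliminating its row and column leaves {3, 6}.
Row 1, column 6: eliminating its row and column leaves {3, 6}.
Row 2, column 2: eliminating its row and column leaves {3, 5}.
Row 2, column 4: eliminating its row and column leaves {3, 5, 6}.
Row 2, column 6: eliminating its row and column leaves {3, 6}.
Row 3, column 1: eliminating its row and column leaves {3, 5}.
Row 3, column 2: eliminating its row and column leaves {1, 3, 5}.
Row 3, column 4: eliminating its row and column leaves {1, 2, 3, 5}.
Row 3, column 6: eliminating its row and column leaves {1, 3}.
Row 4, column 1: eliminating its row and column leaves {3, 5}.
Row 4, column 4: eliminating its row and column leaves {3, 5}.
Row 5, column 2: eliminating its row and column leaves {1}.
Row 6, column 1: eliminating its row and column leaves {4}.
Row 6, column 4: eliminating its row and column leaves {1}.
Enumerating the assignments across these blanks that avoid any row or column repeat gives 3 completions.

3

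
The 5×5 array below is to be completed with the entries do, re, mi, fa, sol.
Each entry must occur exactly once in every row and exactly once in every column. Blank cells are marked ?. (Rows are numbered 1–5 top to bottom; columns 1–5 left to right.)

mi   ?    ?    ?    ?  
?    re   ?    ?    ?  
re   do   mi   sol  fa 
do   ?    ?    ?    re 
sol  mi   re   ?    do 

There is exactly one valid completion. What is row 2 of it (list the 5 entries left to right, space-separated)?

Row 2, column 1: row 2 has {re} and column 1 has {do, re, mi, sol}, leaving only fa.
Row 1, column 5: row 1 has {mi} and column 5 has {do, re, fa}, leaving only sol.
Row 2, column 5: row 2 has {re, fa} and column 5 has {do, re, fa, sol}, leaving only mi.
Row 2, column 4: row 2 has {re, mi, fa} and column 4 has {sol}, leaving only do.
Row 2, column 3: row 2 has {do, re, mi, fa} and column 3 has {re, mi}, leaving only sol.
So row 2 reads: fa re sol do mi.

fa re sol do mi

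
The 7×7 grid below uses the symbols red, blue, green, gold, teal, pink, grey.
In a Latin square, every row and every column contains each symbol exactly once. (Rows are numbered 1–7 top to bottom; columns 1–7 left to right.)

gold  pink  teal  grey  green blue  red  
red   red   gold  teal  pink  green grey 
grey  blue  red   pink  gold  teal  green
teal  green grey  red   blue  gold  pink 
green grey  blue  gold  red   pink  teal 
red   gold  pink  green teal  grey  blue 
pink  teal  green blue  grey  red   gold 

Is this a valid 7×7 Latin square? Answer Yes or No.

No

Row 2 contains red twice (at columns 1 and 2), so it is not a permutation.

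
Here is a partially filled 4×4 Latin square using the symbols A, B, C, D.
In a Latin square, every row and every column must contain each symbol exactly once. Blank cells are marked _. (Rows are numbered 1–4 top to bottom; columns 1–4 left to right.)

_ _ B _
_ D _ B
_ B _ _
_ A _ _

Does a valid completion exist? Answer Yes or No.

No row or column among the givens repeats a symbol, and propagating forced cells runs into no contradiction.
One valid completion exists (for instance, A C B D / C D A B / D B C A / B A D C).

Yes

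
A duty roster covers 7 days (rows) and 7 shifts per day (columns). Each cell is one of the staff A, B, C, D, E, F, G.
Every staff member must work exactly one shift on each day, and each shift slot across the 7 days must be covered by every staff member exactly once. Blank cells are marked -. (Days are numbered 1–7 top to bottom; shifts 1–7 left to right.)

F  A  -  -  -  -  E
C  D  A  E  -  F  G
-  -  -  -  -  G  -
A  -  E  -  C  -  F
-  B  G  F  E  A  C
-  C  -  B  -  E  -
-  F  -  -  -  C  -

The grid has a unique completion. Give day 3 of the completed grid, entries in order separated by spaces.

B E C A F G D

Day 3, shift 2: day 3 has {G} and shift 2 has {A, B, C, D, F}, leaving only E.
Day 2, shift 5: day 2 has {A, C, D, E, F, G} and shift 5 has {C, E}, leaving only B.
Day 4, shift 2: day 4 has {A, C, E, F} and shift 2 has {A, B, C, D, E, F}, leaving only G.
Day 4, shift 4: day 4 has {A, C, E, F, G} and shift 4 has {B, E, F}, leaving only D.
Day 4, shift 6: day 4 has {A, C, D, E, F, G} and shift 6 has {A, C, E, F, G}, leaving only B.
Day 1, shift 6: day 1 has {A, E, F} and shift 6 has {A, B, C, E, F, G}, leaving only D.
Day 1, shift 5: day 1 has {A, D, E, F} and shift 5 has {B, C, E}, leaving only G.
Day 1, shift 4: day 1 has {A, D, E, F, G} and shift 4 has {B, D, E, F}, leaving only C.
Day 3, shift 4: day 3 has {E, G} and shift 4 has {B, C, D, E, F}, leaving only A.
Day 1, shift 3: day 1 has {A, C, D, E, F, G} and shift 3 has {A, E, G}, leaving only B.
Day 5, shift 1: day 5 has {A, B, C, E, F, G} and shift 1 has {A, C, F}, leaving only D.
Day 3, shift 1: day 3 has {A, E, G} and shift 1 has {A, C, D, F}, leaving only B.
Day 3, shift 7: day 3 has {A, B, E, G} and shift 7 has {C, E, F, G}, leaving only D.
Day 3, shift 5: day 3 has {A, B, D, E, G} and shift 5 has {B, C, E, G}, leaving only F.
Day 3, shift 3: day 3 has {A, B, D, E, F, G} and shift 3 has {A, B, E, G}, leaving only C.
So day 3 reads: B E C A F G D.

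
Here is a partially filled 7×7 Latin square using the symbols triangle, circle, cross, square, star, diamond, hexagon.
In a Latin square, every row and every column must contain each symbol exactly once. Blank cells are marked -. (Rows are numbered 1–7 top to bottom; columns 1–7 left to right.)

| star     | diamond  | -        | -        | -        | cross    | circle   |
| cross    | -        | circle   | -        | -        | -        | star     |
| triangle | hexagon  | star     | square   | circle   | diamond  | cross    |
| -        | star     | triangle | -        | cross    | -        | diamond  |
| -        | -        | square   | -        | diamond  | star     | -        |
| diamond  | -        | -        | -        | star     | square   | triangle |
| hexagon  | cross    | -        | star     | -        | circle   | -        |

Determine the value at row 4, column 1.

square

Row 1, column 3: row 1 has {circle, cross, star, diamond} and column 3 has {triangle, circle, square, star}, leaving only hexagon.
Row 1, column 4: row 1 has {circle, cross, star, diamond, hexagon} and column 4 has {square, star}, leaving only triangle.
Row 1, column 5: row 1 has {triangle, circle, cross, star, diamond, hexagon} and column 5 has {circle, cross, star, diamond}, leaving only square.
Row 4, column 6: row 4 has {triangle, cross, star, diamond} and column 6 has {circle, cross, square, star, diamond}, leaving only hexagon.
Row 2, column 6: row 2 has {circle, cross, star} and column 6 has {circle, cross, square, star, diamond, hexagon}, leaving only triangle.
Row 2, column 2: row 2 has {triangle, circle, cross, star} and column 2 has {cross, star, diamond, hexagon}, leaving only square.
Row 2, column 5: row 2 has {triangle, circle, cross, square, star} and column 5 has {circle, cross, square, star, diamond}, leaving only hexagon.
Row 2, column 4: row 2 has {triangle, circle, cross, square, star, hexagon} and column 4 has {triangle, square, star}, leaving only diamond.
Row 4, column 4: row 4 has {triangle, cross, star, diamond, hexagon} and column 4 has {triangle, square, star, diamond}, leaving only circle.
Row 4 already has {triangle, circle, cross, star, diamond, hexagon} and column 1 already has {triangle, cross, star, diamond, hexagon}, so row 4, column 1 must be square.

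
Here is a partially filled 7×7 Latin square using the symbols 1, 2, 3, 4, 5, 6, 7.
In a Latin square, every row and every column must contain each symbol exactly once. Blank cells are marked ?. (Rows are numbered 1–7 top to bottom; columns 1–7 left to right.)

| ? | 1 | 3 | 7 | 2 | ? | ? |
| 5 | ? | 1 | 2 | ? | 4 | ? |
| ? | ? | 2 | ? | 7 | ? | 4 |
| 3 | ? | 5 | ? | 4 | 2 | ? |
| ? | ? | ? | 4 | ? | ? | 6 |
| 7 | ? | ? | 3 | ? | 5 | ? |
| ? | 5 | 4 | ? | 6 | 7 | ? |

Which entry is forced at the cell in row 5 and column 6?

Row 1, column 6: row 1 has {1, 2, 3, 7} and column 6 has {2, 4, 5, 7}, leaving only 6.
Row 1, column 1: row 1 has {1, 2, 3, 6, 7} and column 1 has {3, 5, 7}, leaving only 4.
Row 1, column 7: row 1 has {1, 2, 3, 4, 6, 7} and column 7 has {4, 6}, leaving only 5.
Row 2, column 5: row 2 has {1, 2, 4, 5} and column 5 has {2, 4, 6, 7}, leaving only 3.
Row 2, column 7: row 2 has {1, 2, 3, 4, 5} and column 7 has {4, 5, 6}, leaving only 7.
Row 2, column 2: row 2 has {1, 2, 3, 4, 5, 7} and column 2 has {1, 5}, leaving only 6.
Row 3, column 2: row 3 has {2, 4, 7} and column 2 has {1, 5, 6}, leaving only 3.
Row 3, column 6: row 3 has {2, 3, 4, 7} and column 6 has {2, 4, 5, 6, 7}, leaving only 1.
Row 5 already has {4, 6} and column 6 already has {1, 2, 4, 5, 6, 7}, so row 5, column 6 must be 3.

3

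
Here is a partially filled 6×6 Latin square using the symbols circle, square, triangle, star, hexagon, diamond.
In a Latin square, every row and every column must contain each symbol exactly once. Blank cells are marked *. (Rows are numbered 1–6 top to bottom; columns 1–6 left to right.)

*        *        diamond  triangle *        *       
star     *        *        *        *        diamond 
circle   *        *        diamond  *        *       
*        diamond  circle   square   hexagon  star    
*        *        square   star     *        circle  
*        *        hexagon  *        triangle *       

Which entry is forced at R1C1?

square

Row 2, column 3: row 2 has {star, diamond} and column 3 has {circle, square, hexagon, diamond}, leaving only triangle.
Row 3, column 3: row 3 has {circle, diamond} and column 3 has {circle, square, triangle, hexagon, diamond}, leaving only star.
Row 3, column 5: row 3 has {circle, star, diamond} and column 5 has {triangle, hexagon}, leaving only square.
Row 2, column 5: row 2 has {triangle, star, diamond} and column 5 has {square, triangle, hexagon}, leaving only circle.
Row 1, column 5: row 1 has {triangle, diamond} and column 5 has {circle, square, triangle, hexagon}, leaving only star.
Row 2, column 4: row 2 has {circle, triangle, star, diamond} and column 4 has {square, triangle, star, diamond}, leaving only hexagon.
Row 2, column 2: row 2 has {circle, triangle, star, hexagon, diamond} and column 2 has {diamond}, leaving only square.
Row 4, column 1: row 4 has {circle, square, star, hexagon, diamond} and column 1 has {circle, star}, leaving only triangle.
Row 5, column 5: row 5 has {circle, square, star} and column 5 has {circle, square, triangle, star, hexagon}, leaving only diamond.
Row 5, column 1: row 5 has {circle, square, star, diamond} and column 1 has {circle, triangle, star}, leaving only hexagon.
Row 1 already has {triangle, star, diamond} and column 1 already has {circle, triangle, star, hexagon}, so row 1, column 1 must be square.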